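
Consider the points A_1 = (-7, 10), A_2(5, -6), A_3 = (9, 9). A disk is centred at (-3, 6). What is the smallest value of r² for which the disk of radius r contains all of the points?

208

The required radius is the distance from (-3, 6) to the farthest point.
Squared distances: 32, 208, 153.
Maximum is 208, attained at A_2.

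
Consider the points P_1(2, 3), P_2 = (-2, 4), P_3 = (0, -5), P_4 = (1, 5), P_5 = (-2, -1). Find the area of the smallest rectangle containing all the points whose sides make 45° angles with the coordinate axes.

60.5

In coordinates u = x + y, v = x − y the rectangle is axis-aligned; the map (x,y)→(u,v) scales areas by 2.
u-values: 5, 2, -5, 6, -3; range = 6 − (-5) = 11.
v-values: -1, -6, 5, -4, -1; range = 5 − (-6) = 11.
Area = (11 × 11) / 2 = 60.5.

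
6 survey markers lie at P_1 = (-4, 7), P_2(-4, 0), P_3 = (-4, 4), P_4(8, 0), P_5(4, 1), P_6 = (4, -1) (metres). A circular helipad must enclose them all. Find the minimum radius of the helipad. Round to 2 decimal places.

The minimum enclosing circle of a finite set is fixed by two of the points (as a diameter) or three (as a circumcircle).
The farthest pair is P_1–P_4 with squared distance 193. The circle on this segment as diameter has centre (2, 3.5) and r² = 193/4 = 48.25.
Check P_2: distance² to centre = 48.25 ≤ 48.25, so it lies inside.
All remaining points lie in this disk, and no smaller disk contains both endpoints, so this is the minimum enclosing circle.
r = √(48.25) ≈ 6.95.

6.95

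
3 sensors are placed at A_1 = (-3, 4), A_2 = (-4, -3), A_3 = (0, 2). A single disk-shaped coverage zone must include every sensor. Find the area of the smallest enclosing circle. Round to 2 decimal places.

Side lengths²: A_1A_2² = 50, A_1A_3² = 13, A_2A_3² = 41.
Since A_1A_2² = 50 < 41 + 13 = 54, the triangle is acute, so the smallest enclosing circle is the circumcircle.
Circumcentre = (-147/46, 21/46), r² = 13325/1058.
Area = π·r² = π·13325/1058 ≈ 39.57.

39.57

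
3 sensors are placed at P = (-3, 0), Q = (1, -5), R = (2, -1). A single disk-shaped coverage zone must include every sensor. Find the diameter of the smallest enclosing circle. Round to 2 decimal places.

Side lengths²: PQ² = 41, PR² = 26, QR² = 17.
Since PQ² = 41 < 26 + 17 = 43, the triangle is acute, so the smallest enclosing circle is the circumcircle.
Circumcentre = (-37/42, -101/42), r² = 9061/882.
Diameter = 2r = 2√(9061/882) ≈ 6.41.

6.41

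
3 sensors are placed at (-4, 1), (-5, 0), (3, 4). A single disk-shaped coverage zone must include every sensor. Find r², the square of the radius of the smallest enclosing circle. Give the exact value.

20

Call the three points A, B, C in the order given.
Side lengths²: AB² = 2, AC² = 58, BC² = 80.
Since BC² = 80 ≥ 58 + 2 = 60, the angle opposite BC is not acute, so the smallest enclosing circle has BC as diameter.
Centre = midpoint of BC = (-1, 2), r² = 80/4 = 20.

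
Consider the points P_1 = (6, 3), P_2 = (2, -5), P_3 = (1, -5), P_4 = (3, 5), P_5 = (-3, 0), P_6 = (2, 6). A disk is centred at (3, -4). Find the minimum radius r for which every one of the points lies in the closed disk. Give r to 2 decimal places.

The required radius is the distance from (3, -4) to the farthest point.
Squared distances: 58, 2, 5, 81, 52, 101.
Maximum is 101, attained at P_6.
r = √101 ≈ 10.05.

10.05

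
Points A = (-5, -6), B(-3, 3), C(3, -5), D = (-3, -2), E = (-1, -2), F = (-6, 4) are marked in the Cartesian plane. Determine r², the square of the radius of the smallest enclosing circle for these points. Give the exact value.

By Welzl's lemma the MEC is supported by two points (diametrically opposite) or three points (on a circumcircle).
The minimum enclosing circle is determined by three boundary points: A, C, F.
Their circumcentre is (-29/18, -11/18) with r² = 6565/162.
The farthest remaining point B is at distance² 2425/162 ≤ 6565/162.

6565/162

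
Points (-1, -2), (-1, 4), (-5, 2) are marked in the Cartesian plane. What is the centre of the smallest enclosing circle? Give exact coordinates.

(-2, 1)

Call the three points A, B, C in the order given.
Side lengths²: AB² = 36, AC² = 32, BC² = 20.
Since AB² = 36 < 32 + 20 = 52, the triangle is acute, so the smallest enclosing circle is the circumcircle.
Circumcentre = (-2, 1), r² = 10.
Centre = (-2, 1).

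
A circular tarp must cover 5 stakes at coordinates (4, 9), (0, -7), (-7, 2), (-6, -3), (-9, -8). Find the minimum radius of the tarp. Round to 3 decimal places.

The minimum enclosing circle of a finite set is fixed by two of the points (as a diameter) or three (as a circumcircle).
The farthest pair is (4, 9)–(-9, -8) with squared distance 458. The circle on this segment as diameter has centre (-2.5, 0.5) and r² = 458/4 = 114.5.
Check (0, -7): distance² to centre = 62.5 ≤ 114.5, so it lies inside.
All remaining points lie in this disk, and no smaller disk contains both endpoints, so this is the minimum enclosing circle.
r = √(114.5) ≈ 10.700.

10.700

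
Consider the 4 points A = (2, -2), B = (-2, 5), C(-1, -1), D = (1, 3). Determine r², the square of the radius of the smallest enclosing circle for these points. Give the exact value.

16.25

By Welzl's lemma the MEC is supported by two points (diametrically opposite) or three points (on a circumcircle).
The farthest pair is A–B with squared distance 65. The circle on this segment as diameter has centre (0, 1.5) and r² = 65/4 = 16.25.
Check C: distance² to centre = 7.25 ≤ 16.25, so it lies inside.
All remaining points lie in this disk, and no smaller disk contains both endpoints, so this is the minimum enclosing circle.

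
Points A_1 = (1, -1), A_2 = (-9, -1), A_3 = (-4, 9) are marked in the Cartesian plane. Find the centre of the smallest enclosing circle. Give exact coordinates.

Side lengths²: A_1A_2² = 100, A_1A_3² = 125, A_2A_3² = 125.
Since A_2A_3² = 125 < 125 + 100 = 225, the triangle is acute, so the smallest enclosing circle is the circumcircle.
Circumcentre = (-4, 2.75), r² = 39.0625.
Centre = (-4, 2.75).

(-4, 2.75)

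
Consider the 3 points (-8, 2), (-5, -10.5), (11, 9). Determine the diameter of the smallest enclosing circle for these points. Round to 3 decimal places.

25.224

Call the three points A, B, C in the order given.
Side lengths²: AB² = 165.25, AC² = 410, BC² = 636.25.
Since BC² = 636.25 ≥ 410 + 165.25 = 575.25, the angle opposite BC is not acute, so the smallest enclosing circle has BC as diameter.
Centre = midpoint of BC = (3, -0.75), r² = 636.25/4 = 159.0625.
Diameter = 2r = 2√(159.0625) ≈ 25.224.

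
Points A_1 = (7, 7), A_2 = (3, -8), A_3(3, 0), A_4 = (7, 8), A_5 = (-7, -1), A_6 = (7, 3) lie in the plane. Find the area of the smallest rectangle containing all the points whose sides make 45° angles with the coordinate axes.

195.5

In coordinates u = x + y, v = x − y the rectangle is axis-aligned; the map (x,y)→(u,v) scales areas by 2.
u-values: 14, -5, 3, 15, -8, 10; range = 15 − (-8) = 23.
v-values: 0, 11, 3, -1, -6, 4; range = 11 − (-6) = 17.
Area = (23 × 17) / 2 = 195.5.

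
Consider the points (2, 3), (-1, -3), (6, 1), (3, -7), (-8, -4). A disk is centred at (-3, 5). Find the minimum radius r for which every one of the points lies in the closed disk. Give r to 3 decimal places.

The required radius is the distance from (-3, 5) to the farthest point.
Squared distances: 29, 68, 97, 180, 106.
Maximum is 180, attained at (3, -7).
r = √180 ≈ 13.416.

13.416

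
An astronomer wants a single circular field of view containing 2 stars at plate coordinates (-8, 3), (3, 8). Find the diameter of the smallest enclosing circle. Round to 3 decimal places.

12.083

The smallest circle enclosing two points has them as diameter endpoints.
Centre = midpoint = (-2.5, 5.5); r² = |(-8, 3)−(3, 8)|²/4 = 146/4 = 36.5.
Diameter = 2r = 2√(36.5) ≈ 12.083.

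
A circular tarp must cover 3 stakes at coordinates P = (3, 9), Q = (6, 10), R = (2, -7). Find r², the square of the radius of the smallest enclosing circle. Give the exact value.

Side lengths²: PQ² = 10, PR² = 257, QR² = 305.
Since QR² = 305 ≥ 257 + 10 = 267, the angle opposite QR is not acute, so the smallest enclosing circle has QR as diameter.
Centre = midpoint of QR = (4, 1.5), r² = 305/4 = 76.25.

76.25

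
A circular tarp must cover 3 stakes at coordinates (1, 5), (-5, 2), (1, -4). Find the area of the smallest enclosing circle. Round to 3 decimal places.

Call the three points A, B, C in the order given.
Side lengths²: AB² = 45, AC² = 81, BC² = 72.
Since AC² = 81 < 72 + 45 = 117, the triangle is acute, so the smallest enclosing circle is the circumcircle.
Circumcentre = (-0.5, 0.5), r² = 22.5.
Area = π·r² = π·22.5 ≈ 70.686.

70.686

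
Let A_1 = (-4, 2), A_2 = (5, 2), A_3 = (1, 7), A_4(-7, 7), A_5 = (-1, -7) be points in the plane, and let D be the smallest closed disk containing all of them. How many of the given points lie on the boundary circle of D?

3

The minimum enclosing circle is determined by three boundary points: A_2, A_4, A_5.
Their circumcentre is (-121/46, 27/46) with r² = 63713/1058.
The farthest remaining point A_3 is at distance² 57457/1058 ≤ 63713/1058.
The points at distance exactly r from the centre are A_2, A_4, A_5 — 3 points.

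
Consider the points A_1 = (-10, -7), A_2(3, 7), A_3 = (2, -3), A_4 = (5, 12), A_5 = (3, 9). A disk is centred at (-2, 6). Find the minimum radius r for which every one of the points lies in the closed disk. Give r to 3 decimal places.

The required radius is the distance from (-2, 6) to the farthest point.
Squared distances: 233, 26, 97, 85, 34.
Maximum is 233, attained at A_1.
r = √233 ≈ 15.264.

15.264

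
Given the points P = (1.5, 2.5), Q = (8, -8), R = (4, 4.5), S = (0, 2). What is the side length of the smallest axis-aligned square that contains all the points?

The bounding box has width 8 and height 12.5.
An axis-aligned square enclosing the set must have side ≥ max(width, height).
So the minimum side is max(8, 12.5) = 12.5.

12.5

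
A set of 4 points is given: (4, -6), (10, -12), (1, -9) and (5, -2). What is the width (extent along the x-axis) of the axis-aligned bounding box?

9

max x = 10, min x = 1, so width = 9.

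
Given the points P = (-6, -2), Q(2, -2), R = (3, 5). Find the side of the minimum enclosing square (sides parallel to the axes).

9

The bounding box has width 9 and height 7.
An axis-aligned square enclosing the set must have side ≥ max(width, height).
So the minimum side is max(9, 7) = 9.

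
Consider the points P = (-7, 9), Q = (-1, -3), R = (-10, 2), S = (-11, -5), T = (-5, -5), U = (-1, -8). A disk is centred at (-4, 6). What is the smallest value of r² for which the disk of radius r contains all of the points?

205

The required radius is the distance from (-4, 6) to the farthest point.
Squared distances: 18, 90, 52, 170, 122, 205.
Maximum is 205, attained at U.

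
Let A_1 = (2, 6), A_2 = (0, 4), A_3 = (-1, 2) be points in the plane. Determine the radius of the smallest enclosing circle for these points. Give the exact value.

2.5

Side lengths²: A_1A_2² = 8, A_1A_3² = 25, A_2A_3² = 5.
Since A_1A_3² = 25 ≥ 8 + 5 = 13, the angle opposite A_1A_3 is not acute, so the smallest enclosing circle has A_1A_3 as diameter.
Centre = midpoint of A_1A_3 = (0.5, 4), r² = 25/4 = 6.25.
r = √(6.25) = 2.5.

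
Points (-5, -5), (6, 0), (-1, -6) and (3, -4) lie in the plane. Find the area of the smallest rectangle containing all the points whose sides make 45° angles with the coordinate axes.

In coordinates u = x + y, v = x − y the rectangle is axis-aligned; the map (x,y)→(u,v) scales areas by 2.
u-values: -10, 6, -7, -1; range = 6 − (-10) = 16.
v-values: 0, 6, 5, 7; range = 7 − 0 = 7.
Area = (16 × 7) / 2 = 56.

56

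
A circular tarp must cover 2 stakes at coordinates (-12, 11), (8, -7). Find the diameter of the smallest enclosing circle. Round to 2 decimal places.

26.91

The smallest circle enclosing two points has them as diameter endpoints.
Centre = midpoint = (-2, 2); r² = |(-12, 11)−(8, -7)|²/4 = 724/4 = 181.
Diameter = 2r = 2√181 ≈ 26.91.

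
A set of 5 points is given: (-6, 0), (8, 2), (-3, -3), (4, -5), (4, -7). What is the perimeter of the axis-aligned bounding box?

46

Width = max x − min x = 8 − (-6) = 14.
Height = max y − min y = 2 − (-7) = 9.
Perimeter = 2(14 + 9) = 46.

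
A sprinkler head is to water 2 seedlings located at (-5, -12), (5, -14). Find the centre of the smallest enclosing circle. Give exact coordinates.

The smallest circle enclosing two points has them as diameter endpoints.
Centre = midpoint = (0, -13); r² = |(-5, -12)−(5, -14)|²/4 = 104/4 = 26.
Centre = (0, -13).

(0, -13)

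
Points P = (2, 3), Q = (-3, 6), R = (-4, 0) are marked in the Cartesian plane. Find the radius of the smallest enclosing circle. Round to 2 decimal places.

3.60

Side lengths²: PQ² = 34, PR² = 45, QR² = 37.
Since PR² = 45 < 37 + 34 = 71, the triangle is acute, so the smallest enclosing circle is the circumcircle.
Circumcentre = (-35/22, 59/22), r² = 3145/242.
r = √(3145/242) ≈ 3.60.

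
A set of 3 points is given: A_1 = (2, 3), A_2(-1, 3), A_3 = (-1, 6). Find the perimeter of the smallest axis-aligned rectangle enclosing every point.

Width = max x − min x = 2 − (-1) = 3.
Height = max y − min y = 6 − 3 = 3.
Perimeter = 2(3 + 3) = 12.

12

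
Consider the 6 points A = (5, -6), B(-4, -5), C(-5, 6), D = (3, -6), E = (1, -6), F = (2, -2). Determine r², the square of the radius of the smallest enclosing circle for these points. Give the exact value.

A smallest enclosing disk is always determined by at most three of the input points on its boundary.
The farthest pair is A–C with squared distance 244. The circle on this segment as diameter has centre (0, 0) and r² = 244/4 = 61.
Check B: distance² to centre = 41 ≤ 61, so it lies inside.
All remaining points lie in this disk, and no smaller disk contains both endpoints, so this is the minimum enclosing circle.

61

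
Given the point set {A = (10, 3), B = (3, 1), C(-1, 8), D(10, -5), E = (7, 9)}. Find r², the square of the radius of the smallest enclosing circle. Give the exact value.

72.5

The farthest pair is C–D with squared distance 290. The circle on this segment as diameter has centre (4.5, 1.5) and r² = 290/4 = 72.5.
Check A: distance² to centre = 32.5 ≤ 72.5, so it lies inside.
All remaining points lie in this disk, and no smaller disk contains both endpoints, so this is the minimum enclosing circle.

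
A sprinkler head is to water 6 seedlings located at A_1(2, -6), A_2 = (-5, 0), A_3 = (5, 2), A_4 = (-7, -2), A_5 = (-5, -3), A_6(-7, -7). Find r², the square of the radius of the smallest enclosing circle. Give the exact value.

The minimum enclosing circle of a finite set is fixed by two of the points (as a diameter) or three (as a circumcircle).
The farthest pair is A_3–A_6 with squared distance 225. The circle on this segment as diameter has centre (-1, -2.5) and r² = 225/4 = 56.25.
Check A_1: distance² to centre = 21.25 ≤ 56.25, so it lies inside.
All remaining points lie in this disk, and no smaller disk contains both endpoints, so this is the minimum enclosing circle.

56.25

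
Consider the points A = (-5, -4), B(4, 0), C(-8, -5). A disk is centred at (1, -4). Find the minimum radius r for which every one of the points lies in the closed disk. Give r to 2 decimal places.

9.06

The required radius is the distance from (1, -4) to the farthest point.
Squared distances: 36, 25, 82.
Maximum is 82, attained at C.
r = √82 ≈ 9.06.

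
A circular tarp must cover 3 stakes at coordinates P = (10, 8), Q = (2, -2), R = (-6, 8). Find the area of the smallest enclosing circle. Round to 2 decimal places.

Side lengths²: PQ² = 164, PR² = 256, QR² = 164.
Since PR² = 256 < 164 + 164 = 328, the triangle is acute, so the smallest enclosing circle is the circumcircle.
Circumcentre = (2, 6.2), r² = 67.24.
Area = π·r² = π·67.24 ≈ 211.24.

211.24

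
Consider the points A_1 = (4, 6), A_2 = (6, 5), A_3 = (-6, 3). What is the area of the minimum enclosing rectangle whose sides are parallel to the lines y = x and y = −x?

70

In coordinates u = x + y, v = x − y the rectangle is axis-aligned; the map (x,y)→(u,v) scales areas by 2.
u-values: 10, 11, -3; range = 11 − (-3) = 14.
v-values: -2, 1, -9; range = 1 − (-9) = 10.
Area = (14 × 10) / 2 = 70.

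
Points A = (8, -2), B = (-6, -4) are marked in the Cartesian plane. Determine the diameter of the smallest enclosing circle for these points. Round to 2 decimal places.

14.14

The smallest circle enclosing two points has them as diameter endpoints.
Centre = midpoint = (1, -3); r² = |AB|²/4 = 200/4 = 50.
Diameter = 2r = 2√50 ≈ 14.14.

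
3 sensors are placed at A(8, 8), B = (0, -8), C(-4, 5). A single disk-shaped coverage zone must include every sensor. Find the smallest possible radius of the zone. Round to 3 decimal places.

8.957

Side lengths²: AB² = 320, AC² = 153, BC² = 185.
Since AB² = 320 < 185 + 153 = 338, the triangle is acute, so the smallest enclosing circle is the circumcircle.
Circumcentre = (25/7, 3/14), r² = 15725/196.
r = √(15725/196) ≈ 8.957.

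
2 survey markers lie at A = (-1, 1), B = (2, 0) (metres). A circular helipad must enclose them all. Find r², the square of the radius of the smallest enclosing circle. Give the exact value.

The smallest circle enclosing two points has them as diameter endpoints.
Centre = midpoint = (0.5, 0.5); r² = |AB|²/4 = 10/4 = 2.5.

2.5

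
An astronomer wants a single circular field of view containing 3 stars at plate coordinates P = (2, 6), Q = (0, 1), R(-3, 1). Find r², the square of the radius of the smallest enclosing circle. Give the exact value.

Side lengths²: PQ² = 29, PR² = 50, QR² = 9.
Since PR² = 50 ≥ 29 + 9 = 38, the angle opposite PR is not acute, so the smallest enclosing circle has PR as diameter.
Centre = midpoint of PR = (-0.5, 3.5), r² = 50/4 = 12.5.

12.5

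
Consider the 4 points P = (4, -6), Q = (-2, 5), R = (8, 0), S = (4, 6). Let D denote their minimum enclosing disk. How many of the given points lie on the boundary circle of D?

A smallest enclosing disk is always determined by at most three of the input points on its boundary.
The minimum enclosing circle is determined by three boundary points: P, Q, S.
Their circumcentre is (23/12, 0) with r² = 5809/144.
The farthest remaining point R is at distance² 5329/144 ≤ 5809/144.
The points at distance exactly r from the centre are P, Q, S — 3 points.

3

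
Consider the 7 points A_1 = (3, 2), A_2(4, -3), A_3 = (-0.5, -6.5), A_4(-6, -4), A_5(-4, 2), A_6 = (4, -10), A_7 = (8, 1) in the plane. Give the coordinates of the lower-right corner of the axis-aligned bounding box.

(8, -10)

x-range [-6, 8], y-range [-10, 2].
The lower-right corner is (8, -10).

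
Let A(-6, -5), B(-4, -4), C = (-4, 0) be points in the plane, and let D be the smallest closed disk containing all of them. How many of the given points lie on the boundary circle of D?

Side lengths²: AB² = 5, AC² = 29, BC² = 16.
Since AC² = 29 ≥ 16 + 5 = 21, the angle opposite AC is not acute, so the smallest enclosing circle has AC as diameter.
Centre = midpoint of AC = (-5, -2.5), r² = 29/4 = 7.25.
The points at distance exactly r from the centre are A, C — 2 points.

2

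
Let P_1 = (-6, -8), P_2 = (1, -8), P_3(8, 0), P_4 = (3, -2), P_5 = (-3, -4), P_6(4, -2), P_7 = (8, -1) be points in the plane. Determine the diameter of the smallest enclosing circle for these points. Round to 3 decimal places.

The farthest pair is P_1–P_3 with squared distance 260. The circle on this segment as diameter has centre (1, -4) and r² = 260/4 = 65.
Check P_2: distance² to centre = 16 ≤ 65, so it lies inside.
All remaining points lie in this disk, and no smaller disk contains both endpoints, so this is the minimum enclosing circle.
Diameter = 2r = 2√65 ≈ 16.125.

16.125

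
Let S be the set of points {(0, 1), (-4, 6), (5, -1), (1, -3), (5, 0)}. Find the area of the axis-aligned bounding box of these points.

81

x ranges over [-4, 5], width 9.
y ranges over [-3, 6], height 9.
Area = 9 × 9 = 81.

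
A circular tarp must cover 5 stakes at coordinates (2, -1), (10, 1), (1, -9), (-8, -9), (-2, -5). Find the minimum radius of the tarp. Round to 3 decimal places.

The minimum enclosing circle of a finite set is fixed by two of the points (as a diameter) or three (as a circumcircle).
The farthest pair is (10, 1)–(-8, -9) with squared distance 424. The circle on this segment as diameter has centre (1, -4) and r² = 424/4 = 106.
Check (2, -1): distance² to centre = 10 ≤ 106, so it lies inside.
All remaining points lie in this disk, and no smaller disk contains both endpoints, so this is the minimum enclosing circle.
r = √106 ≈ 10.296.

10.296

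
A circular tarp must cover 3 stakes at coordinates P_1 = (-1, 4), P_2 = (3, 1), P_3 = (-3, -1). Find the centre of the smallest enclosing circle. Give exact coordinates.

Side lengths²: P_1P_2² = 25, P_1P_3² = 29, P_2P_3² = 40.
Since P_2P_3² = 40 < 29 + 25 = 54, the triangle is acute, so the smallest enclosing circle is the circumcircle.
Circumcentre = (-7/26, 21/26), r² = 3625/338.
Centre = (-7/26, 21/26).

(-7/26, 21/26)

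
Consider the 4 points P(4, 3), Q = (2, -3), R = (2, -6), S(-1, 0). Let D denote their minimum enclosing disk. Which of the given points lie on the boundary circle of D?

P, R

By Welzl's lemma the MEC is supported by two points (diametrically opposite) or three points (on a circumcircle).
The farthest pair is P–R with squared distance 85. The circle on this segment as diameter has centre (3, -1.5) and r² = 85/4 = 21.25.
Check Q: distance² to centre = 3.25 ≤ 21.25, so it lies inside.
All remaining points lie in this disk, and no smaller disk contains both endpoints, so this is the minimum enclosing circle.
The points at distance exactly r from the centre are P, R — 2 points.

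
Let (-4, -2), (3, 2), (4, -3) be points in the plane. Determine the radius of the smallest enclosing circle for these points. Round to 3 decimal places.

Call the three points A, B, C in the order given.
Side lengths²: AB² = 65, AC² = 65, BC² = 26.
Since AC² = 65 < 65 + 26 = 91, the triangle is acute, so the smallest enclosing circle is the circumcircle.
Circumcentre = (1/6, -7/6), r² = 325/18.
r = √(325/18) ≈ 4.249.

4.249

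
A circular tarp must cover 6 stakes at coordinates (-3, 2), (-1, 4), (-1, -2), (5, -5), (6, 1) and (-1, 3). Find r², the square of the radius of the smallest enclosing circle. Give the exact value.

The minimum enclosing circle is determined by three boundary points: (-3, 2), (-1, 4), (5, -5).
Their circumcentre is (1.7, -0.7) with r² = 29.38.
The farthest remaining point (6, 1) is at distance² 21.38 ≤ 29.38.

29.38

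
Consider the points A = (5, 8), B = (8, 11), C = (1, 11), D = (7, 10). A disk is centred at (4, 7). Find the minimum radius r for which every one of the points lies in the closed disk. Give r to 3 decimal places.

The required radius is the distance from (4, 7) to the farthest point.
Squared distances: 2, 32, 25, 18.
Maximum is 32, attained at B.
r = √32 ≈ 5.657.

5.657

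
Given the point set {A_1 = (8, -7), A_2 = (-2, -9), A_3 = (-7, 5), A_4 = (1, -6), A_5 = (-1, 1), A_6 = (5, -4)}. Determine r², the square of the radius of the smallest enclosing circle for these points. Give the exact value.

The farthest pair is A_1–A_3 with squared distance 369. The circle on this segment as diameter has centre (0.5, -1) and r² = 369/4 = 92.25.
Check A_2: distance² to centre = 70.25 ≤ 92.25, so it lies inside.
All remaining points lie in this disk, and no smaller disk contains both endpoints, so this is the minimum enclosing circle.

92.25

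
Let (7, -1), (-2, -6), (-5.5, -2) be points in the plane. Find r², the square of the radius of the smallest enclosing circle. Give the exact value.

39.3125

Call the three points A, B, C in the order given.
Side lengths²: AB² = 106, AC² = 157.25, BC² = 28.25.
Since AC² = 157.25 ≥ 106 + 28.25 = 134.25, the angle opposite AC is not acute, so the smallest enclosing circle has AC as diameter.
Centre = midpoint of AC = (0.75, -1.5), r² = 157.25/4 = 39.3125.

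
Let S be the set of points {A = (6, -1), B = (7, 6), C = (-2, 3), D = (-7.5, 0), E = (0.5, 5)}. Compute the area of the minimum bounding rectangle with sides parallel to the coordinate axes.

x ranges over [-7.5, 7], width 14.5.
y ranges over [-1, 6], height 7.
Area = 14.5 × 7 = 101.5.

101.5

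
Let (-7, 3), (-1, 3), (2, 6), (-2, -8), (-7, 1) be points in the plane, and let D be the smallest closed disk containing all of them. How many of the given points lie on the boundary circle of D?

3

The minimum enclosing circle is determined by three boundary points: (-7, 3), (2, 6), (-2, -8).
Their circumcentre is (-14/19, -15/19) with r² = 19345/361.
The farthest remaining point (-7, 1) is at distance² 15317/361 ≤ 19345/361.
The points at distance exactly r from the centre are (-7, 3), (2, 6), (-2, -8) — 3 points.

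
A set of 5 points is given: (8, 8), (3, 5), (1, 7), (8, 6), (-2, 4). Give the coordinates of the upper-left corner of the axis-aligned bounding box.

(-2, 8)

x-range [-2, 8], y-range [4, 8].
The upper-left corner is (-2, 8).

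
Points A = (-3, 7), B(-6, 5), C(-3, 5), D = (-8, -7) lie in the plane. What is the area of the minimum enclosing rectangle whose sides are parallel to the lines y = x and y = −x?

95

In coordinates u = x + y, v = x − y the rectangle is axis-aligned; the map (x,y)→(u,v) scales areas by 2.
u-values: 4, -1, 2, -15; range = 4 − (-15) = 19.
v-values: -10, -11, -8, -1; range = -1 − (-11) = 10.
Area = (19 × 10) / 2 = 95.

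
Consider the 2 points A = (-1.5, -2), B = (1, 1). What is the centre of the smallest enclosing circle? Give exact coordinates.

The smallest circle enclosing two points has them as diameter endpoints.
Centre = midpoint = (-0.25, -0.5); r² = |AB|²/4 = 15.25/4 = 3.8125.
Centre = (-0.25, -0.5).

(-0.25, -0.5)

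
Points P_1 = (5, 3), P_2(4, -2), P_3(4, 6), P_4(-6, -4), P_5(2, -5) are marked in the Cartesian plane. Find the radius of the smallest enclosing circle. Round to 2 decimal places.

A smallest enclosing disk is always determined by at most three of the input points on its boundary.
The farthest pair is P_3–P_4 with squared distance 200. The circle on this segment as diameter has centre (-1, 1) and r² = 200/4 = 50.
Check P_1: distance² to centre = 40 ≤ 50, so it lies inside.
All remaining points lie in this disk, and no smaller disk contains both endpoints, so this is the minimum enclosing circle.
r = √50 ≈ 7.07.

7.07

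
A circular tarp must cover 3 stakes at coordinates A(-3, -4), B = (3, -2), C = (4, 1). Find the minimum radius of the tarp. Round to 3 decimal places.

4.301

Side lengths²: AB² = 40, AC² = 74, BC² = 10.
Since AC² = 74 ≥ 40 + 10 = 50, the angle opposite AC is not acute, so the smallest enclosing circle has AC as diameter.
Centre = midpoint of AC = (0.5, -1.5), r² = 74/4 = 18.5.
r = √(18.5) ≈ 4.301.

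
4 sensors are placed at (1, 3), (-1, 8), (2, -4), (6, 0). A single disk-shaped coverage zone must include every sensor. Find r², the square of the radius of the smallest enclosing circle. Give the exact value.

The minimum enclosing circle of a finite set is fixed by two of the points (as a diameter) or three (as a circumcircle).
The farthest pair is (-1, 8)–(2, -4) with squared distance 153. The circle on this segment as diameter has centre (0.5, 2) and r² = 153/4 = 38.25.
Check (1, 3): distance² to centre = 1.25 ≤ 38.25, so it lies inside.
All remaining points lie in this disk, and no smaller disk contains both endpoints, so this is the minimum enclosing circle.

38.25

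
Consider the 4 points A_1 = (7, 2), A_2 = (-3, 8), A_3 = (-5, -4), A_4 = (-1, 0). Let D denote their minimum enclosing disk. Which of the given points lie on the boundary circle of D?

A_1, A_2, A_3

The minimum enclosing circle of a finite set is fixed by two of the points (as a diameter) or three (as a circumcircle).
The minimum enclosing circle is determined by three boundary points: A_1, A_2, A_3.
Their circumcentre is (-2/11, 15/11) with r² = 6290/121.
The farthest remaining point A_4 is at distance² 306/121 ≤ 6290/121.
The points at distance exactly r from the centre are A_1, A_2, A_3 — 3 points.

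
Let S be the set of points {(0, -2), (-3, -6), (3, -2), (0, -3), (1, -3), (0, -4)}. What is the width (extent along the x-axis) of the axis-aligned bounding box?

max x = 3, min x = -3, so width = 6.

6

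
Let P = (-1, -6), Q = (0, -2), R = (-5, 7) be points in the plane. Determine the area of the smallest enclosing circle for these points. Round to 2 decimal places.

Side lengths²: PQ² = 17, PR² = 185, QR² = 106.
Since PR² = 185 ≥ 106 + 17 = 123, the angle opposite PR is not acute, so the smallest enclosing circle has PR as diameter.
Centre = midpoint of PR = (-3, 0.5), r² = 185/4 = 46.25.
Area = π·r² = π·46.25 ≈ 145.30.

145.30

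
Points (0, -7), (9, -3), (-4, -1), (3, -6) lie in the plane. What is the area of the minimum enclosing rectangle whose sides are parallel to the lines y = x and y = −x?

97.5

In coordinates u = x + y, v = x − y the rectangle is axis-aligned; the map (x,y)→(u,v) scales areas by 2.
u-values: -7, 6, -5, -3; range = 6 − (-7) = 13.
v-values: 7, 12, -3, 9; range = 12 − (-3) = 15.
Area = (13 × 15) / 2 = 97.5.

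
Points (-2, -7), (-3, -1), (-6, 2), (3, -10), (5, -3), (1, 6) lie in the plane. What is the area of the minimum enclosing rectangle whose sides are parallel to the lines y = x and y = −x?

168

In coordinates u = x + y, v = x − y the rectangle is axis-aligned; the map (x,y)→(u,v) scales areas by 2.
u-values: -9, -4, -4, -7, 2, 7; range = 7 − (-9) = 16.
v-values: 5, -2, -8, 13, 8, -5; range = 13 − (-8) = 21.
Area = (16 × 21) / 2 = 168.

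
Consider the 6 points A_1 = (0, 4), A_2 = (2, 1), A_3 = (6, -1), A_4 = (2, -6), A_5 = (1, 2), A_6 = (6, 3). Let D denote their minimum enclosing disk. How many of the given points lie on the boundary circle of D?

By Welzl's lemma the MEC is supported by two points (diametrically opposite) or three points (on a circumcircle).
The minimum enclosing circle is determined by three boundary points: A_1, A_4, A_6.
Their circumcentre is (133/58, -43/58) with r² = 46657/1682.
The farthest remaining point A_3 is at distance² 23225/1682 ≤ 46657/1682.
The points at distance exactly r from the centre are A_1, A_4, A_6 — 3 points.

3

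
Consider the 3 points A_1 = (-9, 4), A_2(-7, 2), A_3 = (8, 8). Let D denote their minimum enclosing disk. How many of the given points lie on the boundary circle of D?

2

Side lengths²: A_1A_2² = 8, A_1A_3² = 305, A_2A_3² = 261.
Since A_1A_3² = 305 ≥ 261 + 8 = 269, the angle opposite A_1A_3 is not acute, so the smallest enclosing circle has A_1A_3 as diameter.
Centre = midpoint of A_1A_3 = (-0.5, 6), r² = 305/4 = 76.25.
The points at distance exactly r from the centre are A_1, A_3 — 2 points.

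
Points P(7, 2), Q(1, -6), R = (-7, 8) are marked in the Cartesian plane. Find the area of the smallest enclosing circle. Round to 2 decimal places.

216.29

Side lengths²: PQ² = 100, PR² = 232, QR² = 260.
Since QR² = 260 < 232 + 100 = 332, the triangle is acute, so the smallest enclosing circle is the circumcircle.
Circumcentre = (-48/37, 73/37), r² = 94250/1369.
Area = π·r² = π·94250/1369 ≈ 216.29.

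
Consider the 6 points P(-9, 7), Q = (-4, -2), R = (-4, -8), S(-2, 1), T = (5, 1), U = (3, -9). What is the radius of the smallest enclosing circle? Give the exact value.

10

A smallest enclosing disk is always determined by at most three of the input points on its boundary.
The farthest pair is P–U with squared distance 400. The circle on this segment as diameter has centre (-3, -1) and r² = 400/4 = 100.
Check Q: distance² to centre = 2 ≤ 100, so it lies inside.
All remaining points lie in this disk, and no smaller disk contains both endpoints, so this is the minimum enclosing circle.
r = √100 = 10.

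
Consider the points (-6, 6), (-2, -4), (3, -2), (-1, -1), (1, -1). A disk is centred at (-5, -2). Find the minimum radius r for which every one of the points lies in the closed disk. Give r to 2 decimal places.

8.06

The required radius is the distance from (-5, -2) to the farthest point.
Squared distances: 65, 13, 64, 17, 37.
Maximum is 65, attained at (-6, 6).
r = √65 ≈ 8.06.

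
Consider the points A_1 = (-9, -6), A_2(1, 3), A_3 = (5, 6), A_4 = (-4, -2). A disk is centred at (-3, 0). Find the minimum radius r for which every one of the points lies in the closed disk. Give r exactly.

The required radius is the distance from (-3, 0) to the farthest point.
Squared distances: 72, 25, 100, 5.
Maximum is 100, attained at A_3.
r = √100 = 10.

10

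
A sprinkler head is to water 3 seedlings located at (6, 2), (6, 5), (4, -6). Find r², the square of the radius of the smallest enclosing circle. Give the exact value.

Call the three points A, B, C in the order given.
Side lengths²: AB² = 9, AC² = 68, BC² = 125.
Since BC² = 125 ≥ 68 + 9 = 77, the angle opposite BC is not acute, so the smallest enclosing circle has BC as diameter.
Centre = midpoint of BC = (5, -0.5), r² = 125/4 = 31.25.

31.25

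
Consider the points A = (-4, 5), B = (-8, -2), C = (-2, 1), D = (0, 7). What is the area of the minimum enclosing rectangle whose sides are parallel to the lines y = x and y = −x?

51

In coordinates u = x + y, v = x − y the rectangle is axis-aligned; the map (x,y)→(u,v) scales areas by 2.
u-values: 1, -10, -1, 7; range = 7 − (-10) = 17.
v-values: -9, -6, -3, -7; range = -3 − (-9) = 6.
Area = (17 × 6) / 2 = 51.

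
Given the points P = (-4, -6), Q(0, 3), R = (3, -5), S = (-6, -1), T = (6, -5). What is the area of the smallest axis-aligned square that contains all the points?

144

The bounding box has width 12 and height 9.
An axis-aligned square enclosing the set must have side ≥ max(width, height).
So the minimum side is max(12, 9) = 12.
Area = 12² = 144.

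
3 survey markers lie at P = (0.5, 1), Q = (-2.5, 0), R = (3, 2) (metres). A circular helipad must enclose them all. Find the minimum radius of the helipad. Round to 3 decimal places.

Side lengths²: PQ² = 10, PR² = 7.25, QR² = 34.25.
Since QR² = 34.25 ≥ 10 + 7.25 = 17.25, the angle opposite QR is not acute, so the smallest enclosing circle has QR as diameter.
Centre = midpoint of QR = (0.25, 1), r² = 34.25/4 = 8.5625.
r = √(8.5625) ≈ 2.926.

2.926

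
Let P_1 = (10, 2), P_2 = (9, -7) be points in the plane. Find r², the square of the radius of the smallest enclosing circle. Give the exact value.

20.5

The smallest circle enclosing two points has them as diameter endpoints.
Centre = midpoint = (9.5, -2.5); r² = |P_1P_2|²/4 = 82/4 = 20.5.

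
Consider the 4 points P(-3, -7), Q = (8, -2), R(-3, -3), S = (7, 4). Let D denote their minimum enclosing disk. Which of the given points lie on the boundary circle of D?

P, S

A smallest enclosing disk is always determined by at most three of the input points on its boundary.
The farthest pair is P–S with squared distance 221. The circle on this segment as diameter has centre (2, -1.5) and r² = 221/4 = 55.25.
Check Q: distance² to centre = 36.25 ≤ 55.25, so it lies inside.
All remaining points lie in this disk, and no smaller disk contains both endpoints, so this is the minimum enclosing circle.
The points at distance exactly r from the centre are P, S — 2 points.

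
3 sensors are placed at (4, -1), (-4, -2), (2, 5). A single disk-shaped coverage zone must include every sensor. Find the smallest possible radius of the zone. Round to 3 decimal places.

4.701

Call the three points A, B, C in the order given.
Side lengths²: AB² = 65, AC² = 40, BC² = 85.
Since BC² = 85 < 65 + 40 = 105, the triangle is acute, so the smallest enclosing circle is the circumcircle.
Circumcentre = (-0.3, 0.9), r² = 22.1.
r = √(22.1) ≈ 4.701.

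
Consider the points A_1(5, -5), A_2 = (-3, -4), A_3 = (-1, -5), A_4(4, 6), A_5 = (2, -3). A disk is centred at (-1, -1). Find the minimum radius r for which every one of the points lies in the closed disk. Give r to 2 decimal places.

The required radius is the distance from (-1, -1) to the farthest point.
Squared distances: 52, 13, 16, 74, 13.
Maximum is 74, attained at A_4.
r = √74 ≈ 8.60.

8.60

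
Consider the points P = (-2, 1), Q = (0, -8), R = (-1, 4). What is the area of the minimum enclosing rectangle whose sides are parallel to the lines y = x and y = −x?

71.5

In coordinates u = x + y, v = x − y the rectangle is axis-aligned; the map (x,y)→(u,v) scales areas by 2.
u-values: -1, -8, 3; range = 3 − (-8) = 11.
v-values: -3, 8, -5; range = 8 − (-5) = 13.
Area = (11 × 13) / 2 = 71.5.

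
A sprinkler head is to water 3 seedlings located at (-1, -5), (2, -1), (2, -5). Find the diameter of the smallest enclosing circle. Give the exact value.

Call the three points A, B, C in the order given.
Side lengths²: AB² = 25, AC² = 9, BC² = 16.
Since AB² = 25 ≥ 16 + 9 = 25, the angle opposite AB is not acute, so the smallest enclosing circle has AB as diameter.
Centre = midpoint of AB = (0.5, -3), r² = 25/4 = 6.25.
Diameter = 2r = 2√(6.25) = 5.

5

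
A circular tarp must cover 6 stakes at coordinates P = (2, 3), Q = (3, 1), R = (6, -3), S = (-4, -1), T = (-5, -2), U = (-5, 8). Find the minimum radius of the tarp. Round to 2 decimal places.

The minimum enclosing circle of a finite set is fixed by two of the points (as a diameter) or three (as a circumcircle).
The farthest pair is R–U with squared distance 242. The circle on this segment as diameter has centre (0.5, 2.5) and r² = 242/4 = 60.5.
Check P: distance² to centre = 2.5 ≤ 60.5, so it lies inside.
All remaining points lie in this disk, and no smaller disk contains both endpoints, so this is the minimum enclosing circle.
r = √(60.5) ≈ 7.78.

7.78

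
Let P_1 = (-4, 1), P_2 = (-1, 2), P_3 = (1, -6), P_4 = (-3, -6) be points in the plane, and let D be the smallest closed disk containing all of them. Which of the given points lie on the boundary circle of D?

The minimum enclosing circle is determined by three boundary points: P_1, P_2, P_3.
Their circumcentre is (-16/13, -30/13) with r² = 3145/169.
The farthest remaining point P_4 is at distance² 2833/169 ≤ 3145/169.
The points at distance exactly r from the centre are P_1, P_2, P_3 — 3 points.

P_1, P_2, P_3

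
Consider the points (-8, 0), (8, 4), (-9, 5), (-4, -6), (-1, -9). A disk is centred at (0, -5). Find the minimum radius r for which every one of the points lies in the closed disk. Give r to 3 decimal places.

The required radius is the distance from (0, -5) to the farthest point.
Squared distances: 89, 145, 181, 17, 17.
Maximum is 181, attained at (-9, 5).
r = √181 ≈ 13.454.

13.454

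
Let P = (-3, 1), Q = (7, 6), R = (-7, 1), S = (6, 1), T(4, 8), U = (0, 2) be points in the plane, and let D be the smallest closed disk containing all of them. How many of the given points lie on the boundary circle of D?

2

The minimum enclosing circle of a finite set is fixed by two of the points (as a diameter) or three (as a circumcircle).
The farthest pair is Q–R with squared distance 221. The circle on this segment as diameter has centre (0, 3.5) and r² = 221/4 = 55.25.
Check P: distance² to centre = 15.25 ≤ 55.25, so it lies inside.
All remaining points lie in this disk, and no smaller disk contains both endpoints, so this is the minimum enclosing circle.
The points at distance exactly r from the centre are Q, R — 2 points.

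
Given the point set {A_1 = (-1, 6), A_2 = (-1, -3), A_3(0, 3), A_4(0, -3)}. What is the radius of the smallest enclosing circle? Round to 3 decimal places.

4.528

The farthest pair is A_1–A_4 with squared distance 82. The circle on this segment as diameter has centre (-0.5, 1.5) and r² = 82/4 = 20.5.
Check A_2: distance² to centre = 20.5 ≤ 20.5, so it lies inside.
All remaining points lie in this disk, and no smaller disk contains both endpoints, so this is the minimum enclosing circle.
r = √(20.5) ≈ 4.528.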